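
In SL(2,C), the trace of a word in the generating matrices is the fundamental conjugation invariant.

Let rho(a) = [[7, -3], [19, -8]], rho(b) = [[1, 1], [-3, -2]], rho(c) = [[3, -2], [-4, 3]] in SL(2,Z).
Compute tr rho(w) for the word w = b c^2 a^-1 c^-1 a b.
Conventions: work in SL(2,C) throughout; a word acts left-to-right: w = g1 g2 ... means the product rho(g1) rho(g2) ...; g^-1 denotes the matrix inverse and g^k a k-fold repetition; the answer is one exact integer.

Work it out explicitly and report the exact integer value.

-3265

rho(b) = [[1, 1], [-3, -2]]
... * rho(c) = [[3, -2], [-4, 3]]  ->  [[-1, 1], [-1, 0]]
... * rho(c) = [[3, -2], [-4, 3]]  ->  [[-7, 5], [-3, 2]]
... * rho(a^-1) = [[-8, 3], [-19, 7]]  ->  [[-39, 14], [-14, 5]]
... * rho(c^-1) = [[3, 2], [4, 3]]  ->  [[-61, -36], [-22, -13]]
... * rho(a) = [[7, -3], [19, -8]]  ->  [[-1111, 471], [-401, 170]]
... * rho(b) = [[1, 1], [-3, -2]]  ->  [[-2524, -2053], [-911, -741]]
tr = -2524 + -741 = -3265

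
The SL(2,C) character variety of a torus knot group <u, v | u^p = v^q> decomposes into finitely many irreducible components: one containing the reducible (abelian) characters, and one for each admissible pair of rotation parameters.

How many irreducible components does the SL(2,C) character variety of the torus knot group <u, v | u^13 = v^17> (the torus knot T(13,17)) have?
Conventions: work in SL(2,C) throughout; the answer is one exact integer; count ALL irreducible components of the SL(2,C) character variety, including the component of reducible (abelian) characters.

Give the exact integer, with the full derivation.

In the torus knot group T(13,17), u^13 = v^17 is central, so an irreducible representation sends it to +I or -I (Schur).
On an irreducible component, tr(u) is locked at 2*cos(pi*alpha/13) for some alpha in 1..12, and tr(v) at 2*cos(pi*beta/17) for some beta in 1..16.
The two central values (-1)^alpha I and (-1)^beta I must be the same matrix, so alpha and beta share a parity.
Enumerate parity-matched pairs: 6*8 odd-odd plus 6*8 even-even gives 96.
That is 96 components of irreducible characters, and with the reducible (abelian) component the total is 97.

97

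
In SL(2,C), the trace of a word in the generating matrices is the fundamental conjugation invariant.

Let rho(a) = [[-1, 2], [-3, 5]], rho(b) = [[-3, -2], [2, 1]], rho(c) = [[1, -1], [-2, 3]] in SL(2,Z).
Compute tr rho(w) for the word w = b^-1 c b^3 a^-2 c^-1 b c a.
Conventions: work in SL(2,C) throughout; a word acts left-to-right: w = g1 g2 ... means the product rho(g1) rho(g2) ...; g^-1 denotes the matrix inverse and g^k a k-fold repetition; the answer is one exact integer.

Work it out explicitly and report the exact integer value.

rho(b^-1) = [[1, 2], [-2, -3]]
... * rho(c) = [[1, -1], [-2, 3]]  ->  [[-3, 5], [4, -7]]
... * rho(b) = [[-3, -2], [2, 1]]  ->  [[19, 11], [-26, -15]]
... * rho(b) = [[-3, -2], [2, 1]]  ->  [[-35, -27], [48, 37]]
... * rho(b) = [[-3, -2], [2, 1]]  ->  [[51, 43], [-70, -59]]
... * rho(a^-1) = [[5, -2], [3, -1]]  ->  [[384, -145], [-527, 199]]
... * rho(a^-1) = [[5, -2], [3, -1]]  ->  [[1485, -623], [-2038, 855]]
... * rho(c^-1) = [[3, 1], [2, 1]]  ->  [[3209, 862], [-4404, -1183]]
... * rho(b) = [[-3, -2], [2, 1]]  ->  [[-7903, -5556], [10846, 7625]]
... * rho(c) = [[1, -1], [-2, 3]]  ->  [[3209, -8765], [-4404, 12029]]
... * rho(a) = [[-1, 2], [-3, 5]]  ->  [[23086, -37407], [-31683, 51337]]
tr = 23086 + 51337 = 74423

74423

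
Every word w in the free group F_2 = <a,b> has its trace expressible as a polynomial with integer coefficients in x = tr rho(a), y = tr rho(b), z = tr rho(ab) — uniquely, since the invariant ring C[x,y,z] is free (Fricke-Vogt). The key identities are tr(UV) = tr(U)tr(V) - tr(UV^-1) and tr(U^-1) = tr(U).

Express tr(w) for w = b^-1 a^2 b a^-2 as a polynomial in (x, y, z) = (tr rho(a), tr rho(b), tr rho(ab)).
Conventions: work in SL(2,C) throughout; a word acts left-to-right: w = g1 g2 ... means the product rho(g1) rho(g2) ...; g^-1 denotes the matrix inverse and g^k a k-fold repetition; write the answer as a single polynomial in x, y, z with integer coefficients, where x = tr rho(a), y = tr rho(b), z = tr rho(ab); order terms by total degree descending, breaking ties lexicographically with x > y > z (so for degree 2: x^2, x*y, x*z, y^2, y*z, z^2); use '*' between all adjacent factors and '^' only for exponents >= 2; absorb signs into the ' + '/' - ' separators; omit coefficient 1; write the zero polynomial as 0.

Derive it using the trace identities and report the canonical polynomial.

-x^3*y*z + x^4 + x^2*y^2 + x^2*z^2 - 4*x^2 + 2

tr(a^2 b) = tr(a) tr(b a) - tr(b)  (reduce the a square) = x*z - y
apply: tr(a^2) = tr(a) tr(a) - tr(1)  (reduce the a square) = x^2 - 2
tr(b a^2 b) = tr(b) tr(a^2 b) - tr(a^2)  (reduce the b square) = x*y*z - x^2 - y^2 + 2
use: tr(b a b a) = tr(a b) tr(a b) - tr(1)  (split on a) = z^2 - 2
tr(b a b) = tr(b) tr(a b) - tr(a)  (reduce the b square) = y*z - x
use: tr(b a^2 b a) = tr(a) tr(b a b a) - tr(b a b)  (reduce the a square) = x*z^2 - y*z - x
use: tr(a^-1 b a^2 b) = tr(b a^2 b) tr(a) - tr(b a^2 b a)  (eliminate a^-1) = x^2*y*z - x^3 - x*y^2 - x*z^2 + y*z + 3*x
use: tr(a^2 b a^-2 b) = tr(a^-1 b a^2 b) tr(a) - tr(a^-1 b a^2 b a)  (eliminate a^-1) = x^3*y*z - x^4 - x^2*y^2 - x^2*z^2 + 4*x^2 + y^2 - 2
apply: tr(b^-1 a^2 b a^-2) = tr(a^2 b a^-2) tr(b) - tr(a^2 b a^-2 b)  (eliminate b^-1) = -x^3*y*z + x^4 + x^2*y^2 + x^2*z^2 - 4*x^2 + 2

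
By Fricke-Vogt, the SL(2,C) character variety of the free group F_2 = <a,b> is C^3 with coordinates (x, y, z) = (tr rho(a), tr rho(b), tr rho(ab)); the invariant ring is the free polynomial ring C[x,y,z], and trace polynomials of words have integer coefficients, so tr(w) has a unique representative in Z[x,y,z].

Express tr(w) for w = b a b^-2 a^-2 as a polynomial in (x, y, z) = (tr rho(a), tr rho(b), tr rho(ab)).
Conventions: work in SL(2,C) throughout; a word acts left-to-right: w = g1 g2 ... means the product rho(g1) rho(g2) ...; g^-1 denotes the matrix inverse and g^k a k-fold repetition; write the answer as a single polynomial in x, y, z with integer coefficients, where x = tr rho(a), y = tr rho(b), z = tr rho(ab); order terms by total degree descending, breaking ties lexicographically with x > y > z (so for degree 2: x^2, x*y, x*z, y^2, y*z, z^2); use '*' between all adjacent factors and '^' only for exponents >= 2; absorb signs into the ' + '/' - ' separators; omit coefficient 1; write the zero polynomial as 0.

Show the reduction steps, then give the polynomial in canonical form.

trace(b a b) = trace(b) trace(a b) - trace(a)  (reduce the b square) = y*z - x
apply: trace(b a b a) = trace(b a) trace(b a) - trace(1)  (split on b) = z^2 - 2
apply: trace(a^-1 b a b) = trace(b a b) trace(a) - trace(b a b a)  (eliminate a^-1) = x*y*z - x^2 - z^2 + 2
use: trace(a^-1 b a b^-1) = trace(a^-1 b a) trace(b) - trace(a^-1 b a b)  (eliminate b^-1) = -x*y*z + x^2 + y^2 + z^2 - 2
use: trace(b^-1 a^-2 b a) = trace(a^-1 b a b^-1) trace(a) - trace(a^-1 b a b^-1 a)  (eliminate a^-1) = -x^2*y*z + x^3 + x*y^2 + x*z^2 - 3*x
apply: trace(a^-1 b) = trace(b) trace(a) - trace(b a)  (eliminate a^-1) = x*y - z
apply: trace(b a b^-2 a^-2) = trace(b^-1 a^-2 b a) trace(b) - trace(b^-1 a^-2 b a b)  (eliminate b^-1) = -x^2*y^2*z + x^3*y + x*y^3 + x*y*z^2 - 4*x*y + z

-x^2*y^2*z + x^3*y + x*y^3 + x*y*z^2 - 4*x*y + z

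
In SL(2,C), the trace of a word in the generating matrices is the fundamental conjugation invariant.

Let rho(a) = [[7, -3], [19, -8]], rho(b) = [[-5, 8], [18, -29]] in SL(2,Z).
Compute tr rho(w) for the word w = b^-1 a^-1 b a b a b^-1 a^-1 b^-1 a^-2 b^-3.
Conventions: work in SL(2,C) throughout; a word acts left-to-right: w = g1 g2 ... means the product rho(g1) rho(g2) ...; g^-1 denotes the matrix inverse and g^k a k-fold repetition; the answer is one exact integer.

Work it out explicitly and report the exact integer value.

rho(b^-1) = [[-29, -8], [-18, -5]]
... * rho(a^-1) = [[-8, 3], [-19, 7]]  ->  [[384, -143], [239, -89]]
... * rho(b) = [[-5, 8], [18, -29]]  ->  [[-4494, 7219], [-2797, 4493]]
... * rho(a) = [[7, -3], [19, -8]]  ->  [[105703, -44270], [65788, -27553]]
... * rho(b) = [[-5, 8], [18, -29]]  ->  [[-1325375, 2129454], [-824894, 1325341]]
... * rho(a) = [[7, -3], [19, -8]]  ->  [[31182001, -13059507], [19407221, -8128046]]
... * rho(b^-1) = [[-29, -8], [-18, -5]]  ->  [[-669206903, -184158473], [-416504581, -114617538]]
... * rho(a^-1) = [[-8, 3], [-19, 7]]  ->  [[8852666211, -3296730020], [5509769870, -2051836509]]
... * rho(b^-1) = [[-29, -8], [-18, -5]]  ->  [[-197386179759, -54337679588], [-122850269068, -33818976415]]
... * rho(a^-1) = [[-8, 3], [-19, 7]]  ->  [[2611505350244, -972522296393], [1625362704429, -605283642109]]
... * rho(a^-1) = [[-8, 3], [-19, 7]]  ->  [[-2414119170485, 1026859975981], [-1502512435361, 639102618524]]
... * rho(b^-1) = [[-29, -8], [-18, -5]]  ->  [[51525976376407, 14178653483975], [32069013492037, 8824586390268]]
... * rho(b^-1) = [[-29, -8], [-18, -5]]  ->  [[-1749469077627353, -483101078431131], [-1088843946293897, -300675039887636]]
... * rho(b^-1) = [[-29, -8], [-18, -5]]  ->  [[59430422662953595, 16411258013174479], [36988625160500461, 10214126769789356]]
tr = 59430422662953595 + 10214126769789356 = 69644549432742951

69644549432742951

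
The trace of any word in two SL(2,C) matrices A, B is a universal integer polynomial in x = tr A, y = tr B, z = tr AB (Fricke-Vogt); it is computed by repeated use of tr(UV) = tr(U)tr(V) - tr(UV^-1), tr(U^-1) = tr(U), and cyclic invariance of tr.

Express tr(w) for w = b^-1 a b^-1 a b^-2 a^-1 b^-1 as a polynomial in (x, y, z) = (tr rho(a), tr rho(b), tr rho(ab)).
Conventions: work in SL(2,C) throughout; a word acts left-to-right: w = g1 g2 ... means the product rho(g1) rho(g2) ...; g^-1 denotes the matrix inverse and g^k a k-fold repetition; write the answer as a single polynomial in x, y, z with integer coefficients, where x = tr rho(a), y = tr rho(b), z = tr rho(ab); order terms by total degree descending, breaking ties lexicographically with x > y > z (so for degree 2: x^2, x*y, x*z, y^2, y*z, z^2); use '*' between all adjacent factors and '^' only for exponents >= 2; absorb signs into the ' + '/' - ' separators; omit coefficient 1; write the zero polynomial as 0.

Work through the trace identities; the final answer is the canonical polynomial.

x^2*y^4*z - x^3*y^3 - 2*x*y^3*z^2 + x^2*y^2*z + y^2*z^3 - y^2*z + 3*x*y - z

tr(a^2) = tr(a) tr(a) - tr(1) = x^2 - 2
tr(a^2 b) = tr(a) tr(b a) - tr(b) = x*z - y
tr(a^2 b^-1) = tr(a^2) tr(b) - tr(a^2 b) = x^2*y - x*z - y
tr(a^2 b^-2) = tr(a^2 b^-1) tr(b) - tr(a^2) = x^2*y^2 - x*y*z - x^2 - y^2 + 2
tr(a b^-3 a) = tr(a^2 b^-2) tr(b) - tr(a^2 b^-1) = x^2*y^3 - x*y^2*z - 2*x^2*y - y^3 + x*z + 3*y
tr(a b a b) = tr(a b) tr(a b) - tr(1)   [split at repeated a] = z^2 - 2
tr(b^-1 a b a) = tr(a b a) tr(b) - tr(a b a b) = x*y*z - y^2 - z^2 + 2
tr(a b a b^-2) = tr(b^-1 a b a) tr(b) - tr(b^-1 a b a b) = x*y^2*z - y^3 - y*z^2 - x*z + 3*y
tr(a b^-3 a b) = tr(a b a b^-2) tr(b) - tr(a b a b^-1) = x*y^3*z - y^4 - y^2*z^2 - 2*x*y*z + 4*y^2 + z^2 - 2
tr(b^-2 a b^-1 a b^-1) = tr(a b^-3 a) tr(b) - tr(a b^-3 a b) = x^2*y^4 - 2*x*y^3*z - 2*x^2*y^2 + y^2*z^2 + 3*x*y*z - y^2 - z^2 + 2
tr(a^3) = tr(a) tr(a^2) - tr(a) = x^3 - 3*x
tr(a^3 b) = tr(a) tr(a b a) - tr(a b) = x^2*z - x*y - z
tr(a b^-1 a^2) = tr(a^3) tr(b) - tr(a^3 b) = x^3*y - x^2*z - 2*x*y + z
tr(b a b) = tr(b) tr(a b) - tr(a) = y*z - x
tr(a^2 b a b) = tr(a) tr(b a b a) - tr(b a b) = x*z^2 - y*z - x
tr(a b^-1 a^2 b) = tr(a^2 b a) tr(b) - tr(a^2 b a b) = x^2*y*z - x*y^2 - x*z^2 + x
tr(a b^-1 a b^-1 a) = tr(a b^-1 a^2) tr(b) - tr(a b^-1 a^2 b) = x^3*y^2 - 2*x^2*y*z - x*y^2 + x*z^2 + y*z - x
tr(a b a b a b) = tr(a b a b) tr(a b) - tr(b a)   [split at repeated a] = z^3 - 3*z
tr(a b a b^-1 a b) = tr(a b a b a) tr(b) - tr(a b a b a b) = x*y*z^2 - y^2*z - z^3 - x*y + 3*z
tr(a b^-1 a b^-1 a b) = tr(a b a b^-1 a) tr(b) - tr(a b a b^-1 a b) = x^2*y^2*z - x*y^3 - 2*x*y*z^2 + y^2*z + z^3 + 2*x*y - 3*z
tr(a b^-1 a b^-1 a b^-1) = tr(a b^-1 a b^-1 a) tr(b) - tr(a b^-1 a b^-1 a b) = x^3*y^3 - 3*x^2*y^2*z + 3*x*y*z^2 - z^3 - 3*x*y + 3*z
tr(b^-2 a b^-1 a b^-1 a) = tr(a b^-1 a b^-1 a b^-1) tr(b) - tr(a b^-1 a b^-1 a) = x^3*y^4 - 3*x^2*y^3*z - x^3*y^2 + 3*x*y^2*z^2 + 2*x^2*y*z - y*z^3 - 2*x*y^2 - x*z^2 + 2*y*z + x
tr(b^-1 a^-1 b^-2 a b^-1 a) = tr(b^-2 a b^-1 a b^-1) tr(a) - tr(b^-2 a b^-1 a b^-1 a) = x^2*y^3*z - x^3*y^2 - 2*x*y^2*z^2 + x^2*y*z + y*z^3 + x*y^2 - 2*y*z + x
tr(b^-1 a) = tr(a) tr(b) - tr(a b) = x*y - z
tr(b^-2 a) = tr(b^-1 a) tr(b) - tr(b^-1 a b) = x*y^2 - y*z - x
tr(b^-2 a b^-1) = tr(b^-2 a) tr(b) - tr(b^-2 a b) = x*y^3 - y^2*z - 2*x*y + z
tr(b^-1 a b^-1 a b^-2 a^-1 b^-1) = tr(b^-1 a^-1 b^-2 a b^-1 a) tr(b) - tr(b^-1 a^-1 b^-2 a b^-1 a b) = x^2*y^4*z - x^3*y^3 - 2*x*y^3*z^2 + x^2*y^2*z + y^2*z^3 - y^2*z + 3*x*y - z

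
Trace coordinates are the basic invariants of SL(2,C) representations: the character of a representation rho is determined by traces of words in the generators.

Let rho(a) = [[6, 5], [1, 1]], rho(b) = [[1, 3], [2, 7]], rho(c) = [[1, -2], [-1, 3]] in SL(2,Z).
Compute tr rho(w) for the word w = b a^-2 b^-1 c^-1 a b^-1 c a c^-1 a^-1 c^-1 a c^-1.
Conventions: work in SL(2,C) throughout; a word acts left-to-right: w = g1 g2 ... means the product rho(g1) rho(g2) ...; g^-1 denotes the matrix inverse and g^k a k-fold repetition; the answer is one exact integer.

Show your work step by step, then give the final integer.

-5754626

rho(b) = [[1, 3], [2, 7]]
... * rho(a^-1) = [[1, -5], [-1, 6]]  ->  [[-2, 13], [-5, 32]]
... * rho(a^-1) = [[1, -5], [-1, 6]]  ->  [[-15, 88], [-37, 217]]
... * rho(b^-1) = [[7, -3], [-2, 1]]  ->  [[-281, 133], [-693, 328]]
... * rho(c^-1) = [[3, 2], [1, 1]]  ->  [[-710, -429], [-1751, -1058]]
... * rho(a) = [[6, 5], [1, 1]]  ->  [[-4689, -3979], [-11564, -9813]]
... * rho(b^-1) = [[7, -3], [-2, 1]]  ->  [[-24865, 10088], [-61322, 24879]]
... * rho(c) = [[1, -2], [-1, 3]]  ->  [[-34953, 79994], [-86201, 197281]]
... * rho(a) = [[6, 5], [1, 1]]  ->  [[-129724, -94771], [-319925, -233724]]
... * rho(c^-1) = [[3, 2], [1, 1]]  ->  [[-483943, -354219], [-1193499, -873574]]
... * rho(a^-1) = [[1, -5], [-1, 6]]  ->  [[-129724, 294401], [-319925, 726051]]
... * rho(c^-1) = [[3, 2], [1, 1]]  ->  [[-94771, 34953], [-233724, 86201]]
... * rho(a) = [[6, 5], [1, 1]]  ->  [[-533673, -438902], [-1316143, -1082419]]
... * rho(c^-1) = [[3, 2], [1, 1]]  ->  [[-2039921, -1506248], [-5030848, -3714705]]
tr = -2039921 + -3714705 = -5754626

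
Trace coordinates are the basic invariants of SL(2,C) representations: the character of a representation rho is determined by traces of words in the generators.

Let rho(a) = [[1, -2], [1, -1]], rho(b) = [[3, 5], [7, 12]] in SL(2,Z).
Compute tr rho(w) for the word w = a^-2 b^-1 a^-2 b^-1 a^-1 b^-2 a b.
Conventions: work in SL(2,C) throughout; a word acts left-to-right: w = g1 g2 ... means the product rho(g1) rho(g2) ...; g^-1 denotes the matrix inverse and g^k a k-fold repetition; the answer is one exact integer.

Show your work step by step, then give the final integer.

-4845

rho(a^-1) = [[-1, 2], [-1, 1]]
... * rho(a^-1) = [[-1, 2], [-1, 1]]  ->  [[-1, 0], [0, -1]]
... * rho(b^-1) = [[12, -5], [-7, 3]]  ->  [[-12, 5], [7, -3]]
... * rho(a^-1) = [[-1, 2], [-1, 1]]  ->  [[7, -19], [-4, 11]]
... * rho(a^-1) = [[-1, 2], [-1, 1]]  ->  [[12, -5], [-7, 3]]
... * rho(b^-1) = [[12, -5], [-7, 3]]  ->  [[179, -75], [-105, 44]]
... * rho(a^-1) = [[-1, 2], [-1, 1]]  ->  [[-104, 283], [61, -166]]
... * rho(b^-1) = [[12, -5], [-7, 3]]  ->  [[-3229, 1369], [1894, -803]]
... * rho(b^-1) = [[12, -5], [-7, 3]]  ->  [[-48331, 20252], [28349, -11879]]
... * rho(a) = [[1, -2], [1, -1]]  ->  [[-28079, 76410], [16470, -44819]]
... * rho(b) = [[3, 5], [7, 12]]  ->  [[450633, 776525], [-264323, -455478]]
tr = 450633 + -455478 = -4845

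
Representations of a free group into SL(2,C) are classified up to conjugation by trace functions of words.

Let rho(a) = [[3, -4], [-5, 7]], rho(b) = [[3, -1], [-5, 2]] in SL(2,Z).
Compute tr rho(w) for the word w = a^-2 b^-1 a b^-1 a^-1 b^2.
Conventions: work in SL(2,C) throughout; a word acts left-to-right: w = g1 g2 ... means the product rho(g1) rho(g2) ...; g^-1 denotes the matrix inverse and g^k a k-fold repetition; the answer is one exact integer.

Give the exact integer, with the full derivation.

rho(a^-1) = [[7, 4], [5, 3]]
... * rho(a^-1) = [[7, 4], [5, 3]]  ->  [[69, 40], [50, 29]]
... * rho(b^-1) = [[2, 1], [5, 3]]  ->  [[338, 189], [245, 137]]
... * rho(a) = [[3, -4], [-5, 7]]  ->  [[69, -29], [50, -21]]
... * rho(b^-1) = [[2, 1], [5, 3]]  ->  [[-7, -18], [-5, -13]]
... * rho(a^-1) = [[7, 4], [5, 3]]  ->  [[-139, -82], [-100, -59]]
... * rho(b) = [[3, -1], [-5, 2]]  ->  [[-7, -25], [-5, -18]]
... * rho(b) = [[3, -1], [-5, 2]]  ->  [[104, -43], [75, -31]]
tr = 104 + -31 = 73

73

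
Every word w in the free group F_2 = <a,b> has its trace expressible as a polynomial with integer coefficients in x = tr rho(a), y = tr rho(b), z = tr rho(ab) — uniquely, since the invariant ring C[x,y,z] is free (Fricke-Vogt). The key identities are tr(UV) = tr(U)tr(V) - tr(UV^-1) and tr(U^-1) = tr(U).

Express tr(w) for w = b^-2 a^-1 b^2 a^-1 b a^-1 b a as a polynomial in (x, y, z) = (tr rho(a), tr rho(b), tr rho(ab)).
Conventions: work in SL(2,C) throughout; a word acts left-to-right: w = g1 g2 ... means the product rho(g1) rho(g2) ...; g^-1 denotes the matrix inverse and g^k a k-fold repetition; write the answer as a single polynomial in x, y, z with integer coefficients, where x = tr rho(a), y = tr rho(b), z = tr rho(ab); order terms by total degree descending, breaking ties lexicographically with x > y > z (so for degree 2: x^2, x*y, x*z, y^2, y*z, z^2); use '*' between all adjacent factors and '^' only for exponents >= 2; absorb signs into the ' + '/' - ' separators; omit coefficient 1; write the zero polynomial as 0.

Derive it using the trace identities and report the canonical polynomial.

-x^3*y^5*z + x^4*y^4 + x^2*y^6 + 3*x^2*y^4*z^2 - x^3*y^3*z - 2*x*y^5*z - 3*x*y^3*z^3 - x^4*y^2 - 5*x^2*y^4 - x^2*y^2*z^2 + y^4*z^2 + y^2*z^4 + x^3*y*z + 10*x*y^3*z + x*y*z^3 + 4*x^2*y^2 - y^4 - 5*y^2*z^2 - 6*x*y*z + 4*y^2 + z^2 - 2

next, tr(a b^2) = tr(b) tr(a b) - tr(a)  (reduce the b square) = y*z - x
and tr(b a b^2) = tr(b) tr(a b^2) - tr(a b)  (reduce the b square) = y^2*z - x*y - z
and tr(a b a b) = tr(a b) tr(a b) - tr(1)  (split on a) = z^2 - 2
and tr(a b a) = tr(a) tr(b a) - tr(b)  (reduce the a square) = x*z - y
next, tr(b a b^2 a) = tr(b) tr(a b a b) - tr(a b a)  (reduce the b square) = y*z^2 - x*z - y
tr(b^2 a^-1 b a) = tr(b a b^2) tr(a) - tr(b a b^2 a)  (eliminate a^-1) = x*y^2*z - x^2*y - y*z^2 + y
tr(b^2) = tr(b) tr(b) - tr(1)  (reduce the b square) = y^2 - 2
and tr(b^3) = tr(b) tr(b^2) - tr(b)  (reduce the b square) = y^3 - 3*y
next, tr(a^2 b^3) = tr(a) tr(b^3 a) - tr(b^3)  (reduce the a square) = x*y^2*z - x^2*y - y^3 - x*z + 3*y
and tr(a^2 b^2) = tr(a) tr(b^2 a) - tr(b^2)  (reduce the a square) = x*y*z - x^2 - y^2 + 2
next, tr(b a^2 b^3) = tr(b) tr(a^2 b^3) - tr(a^2 b^2)  (reduce the b square) = x*y^3*z - x^2*y^2 - y^4 - 2*x*y*z + x^2 + 4*y^2 - 2
and tr(b^3 a b a) = tr(b) tr(b a b a b) - tr(b a b a)  (reduce the b square) = y^2*z^2 - x*y*z - y^2 - z^2 + 2
next, tr(b^3 a b) = tr(b) tr(a b^3) - tr(a b^2)  (reduce the b square) = y^3*z - x*y^2 - 2*y*z + x
and tr(b a^2 b^3 a) = tr(a) tr(b^3 a b a) - tr(b^3 a b)  (reduce the a square) = x*y^2*z^2 - x^2*y*z - y^3*z - x*z^2 + 2*y*z + x
next, tr(a b^3 a^-1 b a) = tr(b a^2 b^3) tr(a) - tr(b a^2 b^3 a)  (eliminate a^-1) = x^2*y^3*z - x^3*y^2 - x*y^4 - x*y^2*z^2 - x^2*y*z + y^3*z + x^3 + 4*x*y^2 + x*z^2 - 2*y*z - 3*x
tr(b a b a b^3) = tr(b) tr(a b a b^3) - tr(a b a b^2)  (reduce the b square) = y^3*z^2 - x*y^2*z - y^3 - 2*y*z^2 + x*z + 3*y
and tr(a b a b a b) = tr(a b) tr(a b a b) - tr(a^-1 b^-1)  (split on a) = z^3 - 3*z
and tr(a b a b a) = tr(a) tr(b a b a) - tr(b a b)  (reduce the a square) = x*z^2 - y*z - x
tr(b a b a b a b) = tr(b) tr(a b a b a b) - tr(a b a b a)  (reduce the b square) = y*z^3 - x*z^2 - 2*y*z + x
and tr(b a b a b^3 a) = tr(b) tr(b a b a b a b) - tr(b a b a b a)  (reduce the b square) = y^2*z^3 - x*y*z^2 - 2*y^2*z - z^3 + x*y + 3*z
and tr(a b^3 a^-1 b a b) = tr(b a b a b^3) tr(a) - tr(b a b a b^3 a)  (eliminate a^-1) = x*y^3*z^2 - x^2*y^2*z - y^2*z^3 - x*y^3 - x*y*z^2 + x^2*z + 2*y^2*z + z^3 + 2*x*y - 3*z
tr(b^3 a^-1 b a b^-1 a) = tr(a b^3 a^-1 b a) tr(b) - tr(a b^3 a^-1 b a b)  (eliminate b^-1) = x^2*y^4*z - x^3*y^3 - x*y^5 - 2*x*y^3*z^2 + y^4*z + y^2*z^3 + x^3*y + 5*x*y^3 + 2*x*y*z^2 - x^2*z - 4*y^2*z - z^3 - 5*x*y + 3*z
and tr(b^-1 a^-1 b^3 a^-1 b a) = tr(b^3 a^-1 b a b^-1) tr(a) - tr(b^3 a^-1 b a b^-1 a)  (eliminate a^-1) = -x^2*y^4*z + x^3*y^3 + x*y^5 + 2*x*y^3*z^2 + x^2*y^2*z - y^4*z - y^2*z^3 - 2*x^3*y - 5*x*y^3 - 3*x*y*z^2 + x^2*z + 4*y^2*z + z^3 + 6*x*y - 3*z
next, tr(b^4) = tr(b) tr(b^3) - tr(b^2)  (reduce the b square) = y^4 - 4*y^2 + 2
and tr(b^3 a^-1 b) = tr(b^4) tr(a) - tr(b^4 a)  (eliminate a^-1) = x*y^4 - y^3*z - 3*x*y^2 + 2*y*z + x
tr(b a^-1 b a b^-2 a^-1 b^2) = tr(b^-1 a^-1 b^3 a^-1 b a) tr(b) - tr(b^-1 a^-1 b^3 a^-1 b a b)  (eliminate b^-1) = -x^2*y^5*z + x^3*y^4 + x*y^6 + 2*x*y^4*z^2 + x^2*y^3*z - y^5*z - y^3*z^3 - 2*x^3*y^2 - 6*x*y^4 - 3*x*y^2*z^2 + x^2*y*z + 5*y^3*z + y*z^3 + 9*x*y^2 - 5*y*z - x
next, tr(a b a^-1 b a) = tr(b a^2 b) tr(a) - tr(b a^2 b a)  (eliminate a^-1) = x^2*y*z - x^3 - x*y^2 - x*z^2 + y*z + 3*x
tr(b^2 a b^2 a) = tr(b) tr(a b^2 a b) - tr(a b^2 a)  (reduce the b square) = y^2*z^2 - 2*x*y*z + x^2 - 2
next, tr(b a^2 b^2 a b) = tr(a) tr(b^2 a b^2 a) - tr(b^2 a b^2)  (reduce the a square) = x*y^2*z^2 - 2*x^2*y*z - y^3*z + x^3 + x*y^2 + 2*y*z - 3*x
and tr(b a^2 b^2 a b a) = tr(a) tr(b^2 a b a b a) - tr(b^2 a b a b)  (reduce the a square) = x*y*z^3 - x^2*z^2 - y^2*z^2 - x*y*z + x^2 + y^2 + z^2 - 2
and tr(a b^2 a b a^-1 b a) = tr(b a^2 b^2 a b) tr(a) - tr(b a^2 b^2 a b a)  (eliminate a^-1) = x^2*y^2*z^2 - 2*x^3*y*z - x*y^3*z - x*y*z^3 + x^4 + x^2*y^2 + x^2*z^2 + y^2*z^2 + 3*x*y*z - 4*x^2 - y^2 - z^2 + 2
tr(a b a b^2 a) = tr(a) tr(b a b^2 a) - tr(b a b^2)  (reduce the a square) = x*y*z^2 - x^2*z - y^2*z + z
and tr(b a b a b^2 a b) = tr(b) tr(a b a b^2 a b) - tr(a b a b^2 a)  (reduce the b square) = y^2*z^3 - 2*x*y*z^2 + x^2*z - y^2*z + x*y - z
next, tr(a b a b a b a b) = tr(a b) tr(a b a b a b) - tr(a^-1 b^-1 a^-1 b^-1)  (split on a) = z^4 - 4*z^2 + 2
tr(a b a b a b a) = tr(a) tr(b a b a b a) - tr(b a b a b)  (reduce the a square) = x*z^3 - y*z^2 - 2*x*z + y
and tr(b a b a b^2 a b a) = tr(b) tr(a b a b a b a b) - tr(a b a b a b a)  (reduce the b square) = y*z^4 - x*z^3 - 3*y*z^2 + 2*x*z + y
tr(a b^2 a b a^-1 b a b) = tr(b a b a b^2 a b) tr(a) - tr(b a b a b^2 a b a)  (eliminate a^-1) = x*y^2*z^3 - 2*x^2*y*z^2 - y*z^4 + x^3*z - x*y^2*z + x*z^3 + x^2*y + 3*y*z^2 - 3*x*z - y
tr(b^-1 a b^2 a b a^-1 b a) = tr(a b^2 a b a^-1 b a) tr(b) - tr(a b^2 a b a^-1 b a b)  (eliminate b^-1) = x^2*y^3*z^2 - 2*x^3*y^2*z - x*y^4*z - 2*x*y^2*z^3 + x^4*y + x^2*y^3 + 3*x^2*y*z^2 + y^3*z^2 + y*z^4 - x^3*z + 4*x*y^2*z - x*z^3 - 5*x^2*y - y^3 - 4*y*z^2 + 3*x*z + 3*y
tr(b^2 a b a^-1 b a b^-2 a) = tr(b^-1 a b^2 a b a^-1 b a) tr(b) - tr(b^-1 a b^2 a b a^-1 b a b)  (eliminate b^-1) = x^2*y^4*z^2 - 2*x^3*y^3*z - x*y^5*z - 2*x*y^3*z^3 + x^4*y^2 + x^2*y^4 + 2*x^2*y^2*z^2 + y^4*z^2 + y^2*z^4 + x^3*y*z + 5*x*y^3*z - x^4 - 6*x^2*y^2 - x^2*z^2 - y^4 - 5*y^2*z^2 + 4*x^2 + 4*y^2 + z^2 - 2
tr(b a^-1 b a b^-2 a^-1 b^2 a) = tr(b^2 a b a^-1 b a b^-2) tr(a) - tr(b^2 a b a^-1 b a b^-2 a)  (eliminate a^-1) = -x^2*y^4*z^2 + 2*x^3*y^3*z + x*y^5*z + 2*x*y^3*z^3 - x^4*y^2 - x^2*y^4 - 2*x^2*y^2*z^2 - y^4*z^2 - y^2*z^4 - 5*x*y^3*z + 5*x^2*y^2 + y^4 + 5*y^2*z^2 + x*y*z - x^2 - 4*y^2 - z^2 + 2
tr(b^-2 a^-1 b^2 a^-1 b a^-1 b a) = tr(b a^-1 b a b^-2 a^-1 b^2) tr(a) - tr(b a^-1 b a b^-2 a^-1 b^2 a)  (eliminate a^-1) = -x^3*y^5*z + x^4*y^4 + x^2*y^6 + 3*x^2*y^4*z^2 - x^3*y^3*z - 2*x*y^5*z - 3*x*y^3*z^3 - x^4*y^2 - 5*x^2*y^4 - x^2*y^2*z^2 + y^4*z^2 + y^2*z^4 + x^3*y*z + 10*x*y^3*z + x*y*z^3 + 4*x^2*y^2 - y^4 - 5*y^2*z^2 - 6*x*y*z + 4*y^2 + z^2 - 2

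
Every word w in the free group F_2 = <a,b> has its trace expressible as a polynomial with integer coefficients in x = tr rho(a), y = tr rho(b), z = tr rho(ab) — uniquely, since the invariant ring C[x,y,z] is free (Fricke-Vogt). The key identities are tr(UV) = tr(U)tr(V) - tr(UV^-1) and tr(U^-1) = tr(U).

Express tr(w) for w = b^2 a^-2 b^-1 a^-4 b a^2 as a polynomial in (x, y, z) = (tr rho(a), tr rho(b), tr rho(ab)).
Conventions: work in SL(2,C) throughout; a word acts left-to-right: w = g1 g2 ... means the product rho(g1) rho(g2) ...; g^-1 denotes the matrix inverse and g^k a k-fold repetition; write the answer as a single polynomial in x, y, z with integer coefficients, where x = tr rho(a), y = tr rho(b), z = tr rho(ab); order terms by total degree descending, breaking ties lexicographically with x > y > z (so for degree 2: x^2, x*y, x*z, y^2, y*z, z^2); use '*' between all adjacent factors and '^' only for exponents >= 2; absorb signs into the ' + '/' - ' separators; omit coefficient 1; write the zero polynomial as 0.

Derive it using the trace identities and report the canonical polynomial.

x^6*y^2*z^2 - x^7*y*z - 2*x^5*y^3*z - x^5*y*z^3 + x^6*y^2 + x^4*y^4 - x^4*y^2*z^2 + 6*x^5*y*z + 4*x^3*y^3*z + 2*x^3*y*z^3 - 5*x^4*y^2 - 2*x^2*y^4 - 2*x^2*y^2*z^2 - 9*x^3*y*z - x^4 + 5*x^2*y^2 + 2*x*y*z + 4*x^2 + y^2 - 2

tr(b a b) = tr(b) tr(a b) - tr(a) = y*z - x
tr(b^3 a) = tr(b) tr(b a b) - tr(b a) = y^2*z - x*y - z
tr(b^2) = tr(b) tr(b) - tr(1) = y^2 - 2
tr(b^3) = tr(b) tr(b^2) - tr(b) = y^3 - 3*y
tr(b a^2 b^2) = tr(a) tr(b^3 a) - tr(b^3) = x*y^2*z - x^2*y - y^3 - x*z + 3*y
tr(a b a b) = tr(b a) tr(b a) - tr(1)   [split at repeated b] = z^2 - 2
tr(a b a) = tr(a) tr(b a) - tr(b) = x*z - y
tr(b^2 a b a) = tr(b) tr(a b a b) - tr(a b a) = y*z^2 - x*z - y
tr(b a^2 b^2 a) = tr(a) tr(b^2 a b a) - tr(b^2 a b) = x*y*z^2 - x^2*z - y^2*z + z
tr(b a^2 b^2 a^-1) = tr(b a^2 b^2) tr(a) - tr(b a^2 b^2 a) = x^2*y^2*z - x^3*y - x*y^3 - x*y*z^2 + y^2*z + 3*x*y - z
tr(a^-2 b a^2 b^2) = tr(b a^2 b^2 a^-1) tr(a) - tr(b a^2 b^2) = x^3*y^2*z - x^4*y - x^2*y^3 - x^2*y*z^2 + 4*x^2*y + y^3 - 3*y
tr(a^-1 b a^2 b^2 a^-2) = tr(a^-2 b a^2 b^2) tr(a) - tr(a^-2 b a^2 b^2 a) = x^4*y^2*z - x^5*y - x^3*y^3 - x^3*y*z^2 - x^2*y^2*z + 5*x^3*y + 2*x*y^3 + x*y*z^2 - y^2*z - 6*x*y + z
tr(a^-3 b a^2 b^2 a^-1) = tr(a^-1 b a^2 b^2 a^-2) tr(a) - tr(a^-1 b a^2 b^2 a^-1) = x^5*y^2*z - x^6*y - x^4*y^3 - x^4*y*z^2 - 2*x^3*y^2*z + 6*x^4*y + 3*x^2*y^3 + 2*x^2*y*z^2 - x*y^2*z - 10*x^2*y - y^3 + x*z + 3*y
tr(a^-3 b a^2 b^2 a^-2) = tr(a^-3 b a^2 b^2 a^-1) tr(a) - tr(a^-3 b a^2 b^2) = x^6*y^2*z - x^7*y - x^5*y^3 - x^5*y*z^2 - 3*x^4*y^2*z + 7*x^5*y + 4*x^3*y^3 + 3*x^3*y*z^2 - 15*x^3*y - 3*x*y^3 - x*y*z^2 + x^2*z + y^2*z + 9*x*y - z
tr(a^2) = tr(a) tr(a) - tr(1) = x^2 - 2
tr(b a^2 b) = tr(b) tr(a^2 b) - tr(a^2) = x*y*z - x^2 - y^2 + 2
tr(b^2 a^2 b^2) = tr(b) tr(b a^2 b^2) - tr(b a^2 b) = x*y^3*z - x^2*y^2 - y^4 - 2*x*y*z + x^2 + 4*y^2 - 2
tr(a b^2 a^2 b) = tr(a) tr(b a b^2 a) - tr(b a b^2) = x*y*z^2 - x^2*z - y^2*z + z
tr(a b^2 a^2) = tr(a) tr(b^2 a^2) - tr(b^2 a) = x^2*y*z - x^3 - x*y^2 - y*z + 3*x
tr(b^2 a^2 b^2 a) = tr(b) tr(a b^2 a^2 b) - tr(a b^2 a^2) = x*y^2*z^2 - 2*x^2*y*z - y^3*z + x^3 + x*y^2 + 2*y*z - 3*x
tr(b a^2 b^2 a^-1 b) = tr(b^2 a^2 b^2) tr(a) - tr(b^2 a^2 b^2 a) = x^2*y^3*z - x^3*y^2 - x*y^4 - x*y^2*z^2 + y^3*z + 3*x*y^2 - 2*y*z + x
tr(b^3 a b a) = tr(b) tr(a b a b^2) - tr(a b a b) = y^2*z^2 - x*y*z - y^2 - z^2 + 2
tr(b^3 a b) = tr(b) tr(b^2 a b) - tr(b^2 a) = y^3*z - x*y^2 - 2*y*z + x
tr(b a b a^2 b^2) = tr(a) tr(b^3 a b a) - tr(b^3 a b) = x*y^2*z^2 - x^2*y*z - y^3*z - x*z^2 + 2*y*z + x
tr(b a b a b a) = tr(a b a b) tr(a b) - tr(b a)   [split at repeated a] = z^3 - 3*z
tr(a b a b a^2 b) = tr(a) tr(b a b a b a) - tr(b a b a b) = x*z^3 - y*z^2 - 2*x*z + y
tr(a b a b a) = tr(a) tr(b a b a) - tr(b a b) = x*z^2 - y*z - x
tr(a b a b a^2) = tr(a) tr(a b a b a) - tr(a b a b) = x^2*z^2 - x*y*z - x^2 - z^2 + 2
tr(b a b a^2 b^2 a) = tr(b) tr(a b a b a^2 b) - tr(a b a b a^2) = x*y*z^3 - x^2*z^2 - y^2*z^2 - x*y*z + x^2 + y^2 + z^2 - 2
tr(b a^2 b^2 a^-1 b a) = tr(b a b a^2 b^2) tr(a) - tr(b a b a^2 b^2 a) = x^2*y^2*z^2 - x^3*y*z - x*y^3*z - x*y*z^3 + y^2*z^2 + 3*x*y*z - y^2 - z^2 + 2
tr(a^-1 b a^2 b^2 a^-1 b) = tr(b a^2 b^2 a^-1 b) tr(a) - tr(b a^2 b^2 a^-1 b a) = x^3*y^3*z - x^4*y^2 - x^2*y^4 - 2*x^2*y^2*z^2 + x^3*y*z + 2*x*y^3*z + x*y*z^3 + 3*x^2*y^2 - y^2*z^2 - 5*x*y*z + x^2 + y^2 + z^2 - 2
tr(a^-1 b a^2 b^2 a^-1 b a^-1) = tr(a^-1 b a^2 b^2 a^-1 b) tr(a) - tr(a^-1 b a^2 b^2 a^-1 b a) = x^4*y^3*z - x^5*y^2 - x^3*y^4 - 2*x^3*y^2*z^2 + x^4*y*z + x^2*y^3*z + x^2*y*z^3 + 4*x^3*y^2 + x*y^4 - 5*x^2*y*z - y^3*z + x^3 - 2*x*y^2 + x*z^2 + 2*y*z - 3*x
tr(a^-1 b a^-3 b a^2 b^2) = tr(a^-1 b a^2 b^2 a^-1 b a^-1) tr(a) - tr(a^-1 b a^2 b^2 a^-1 b) = x^5*y^3*z - x^6*y^2 - x^4*y^4 - 2*x^4*y^2*z^2 + x^5*y*z + x^3*y*z^3 + 5*x^4*y^2 + 2*x^2*y^4 + 2*x^2*y^2*z^2 - 6*x^3*y*z - 3*x*y^3*z - x*y*z^3 + x^4 - 5*x^2*y^2 + x^2*z^2 + y^2*z^2 + 7*x*y*z - 4*x^2 - y^2 - z^2 + 2
tr(a^-1 b a^2 b^3) = tr(b a^2 b^3) tr(a) - tr(b a^2 b^3 a) = x^2*y^3*z - x^3*y^2 - x*y^4 - x*y^2*z^2 - x^2*y*z + y^3*z + x^3 + 4*x*y^2 + x*z^2 - 2*y*z - 3*x
tr(a^-1 b a^2 b^3 a^-1) = tr(a^-1 b a^2 b^3) tr(a) - tr(a^-1 b a^2 b^3 a) = x^3*y^3*z - x^4*y^2 - x^2*y^4 - x^2*y^2*z^2 - x^3*y*z + x^4 + 5*x^2*y^2 + x^2*z^2 + y^4 - 4*x^2 - 4*y^2 + 2
tr(b a^-3 b a^2 b^2) = tr(a^-1 b a^2 b^3 a^-1) tr(a) - tr(a^-1 b a^2 b^3) = x^4*y^3*z - x^5*y^2 - x^3*y^4 - x^3*y^2*z^2 - x^4*y*z - x^2*y^3*z + x^5 + 6*x^3*y^2 + x^3*z^2 + 2*x*y^4 + x*y^2*z^2 + x^2*y*z - y^3*z - 5*x^3 - 8*x*y^2 - x*z^2 + 2*y*z + 5*x
tr(a^-3 b a^2 b^2 a^-2 b) = tr(a^-1 b a^-3 b a^2 b^2) tr(a) - tr(a^-1 b a^-3 b a^2 b^2 a) = x^6*y^3*z - x^7*y^2 - x^5*y^4 - 2*x^5*y^2*z^2 + x^6*y*z - x^4*y^3*z + x^4*y*z^3 + 6*x^5*y^2 + 3*x^3*y^4 + 3*x^3*y^2*z^2 - 5*x^4*y*z - 2*x^2*y^3*z - x^2*y*z^3 - 11*x^3*y^2 - 2*x*y^4 + 6*x^2*y*z + y^3*z + x^3 + 7*x*y^2 - 2*y*z - 3*x
tr(a^-3 b a^2 b^2 a^-2 b^-1) = tr(a^-3 b a^2 b^2 a^-2) tr(b) - tr(a^-3 b a^2 b^2 a^-2 b) = x^5*y^2*z^2 - x^6*y*z - 2*x^4*y^3*z - x^4*y*z^3 + x^5*y^2 + x^3*y^4 + 5*x^4*y*z + 2*x^2*y^3*z + x^2*y*z^3 - 4*x^3*y^2 - x*y^4 - x*y^2*z^2 - 5*x^2*y*z - x^3 + 2*x*y^2 + y*z + 3*x
tr(b a^2 b^2 a^-1 b^-1 a) = tr(a b a^2 b^2 a^-1) tr(b) - tr(a b a^2 b^2 a^-1 b) = -x^2*y^2*z^2 + x^3*y*z + 2*x*y^3*z + x*y*z^3 - x^2*y^2 - y^4 - y^2*z^2 - 4*x*y*z + 4*y^2 + z^2 - 2
tr(b^-1 a^-1 b a^2 b^2 a^-1) = tr(b a^2 b^2 a^-1 b^-1) tr(a) - tr(b a^2 b^2 a^-1 b^-1 a) = x^2*y^2*z^2 - x^3*y*z - 2*x*y^3*z - x*y*z^3 + x^2*y^2 + y^4 + y^2*z^2 + 5*x*y*z - x^2 - 4*y^2 - z^2 + 2
tr(a^-1 b a^2 b) = tr(b a^2 b) tr(a) - tr(b a^2 b a) = x^2*y*z - x^3 - x*y^2 - x*z^2 + y*z + 3*x
tr(b a^2 b^2 a^-2 b^-1 a^-1) = tr(b^-1 a^-1 b a^2 b^2 a^-1) tr(a) - tr(b^-1 a^-1 b a^2 b^2) = x^3*y^2*z^2 - x^4*y*z - 2*x^2*y^3*z - x^2*y*z^3 + x^3*y^2 + x*y^4 + x*y^2*z^2 + 4*x^2*y*z - 3*x*y^2 - y*z - x
tr(a^-2 b a^2 b^2 a^-2 b^-1) = tr(b a^2 b^2 a^-2 b^-1 a^-1) tr(a) - tr(b a^2 b^2 a^-2 b^-1) = x^4*y^2*z^2 - x^5*y*z - 2*x^3*y^3*z - x^3*y*z^3 + x^4*y^2 + x^2*y^4 + x^2*y^2*z^2 + 4*x^3*y*z - 3*x^2*y^2 - x*y*z - x^2 - y^2 + 2
tr(b^2 a^-2 b^-1 a^-4 b a^2) = tr(a^-3 b a^2 b^2 a^-2 b^-1) tr(a) - tr(a^-3 b a^2 b^2 a^-2 b^-1 a) = x^6*y^2*z^2 - x^7*y*z - 2*x^5*y^3*z - x^5*y*z^3 + x^6*y^2 + x^4*y^4 - x^4*y^2*z^2 + 6*x^5*y*z + 4*x^3*y^3*z + 2*x^3*y*z^3 - 5*x^4*y^2 - 2*x^2*y^4 - 2*x^2*y^2*z^2 - 9*x^3*y*z - x^4 + 5*x^2*y^2 + 2*x*y*z + 4*x^2 + y^2 - 2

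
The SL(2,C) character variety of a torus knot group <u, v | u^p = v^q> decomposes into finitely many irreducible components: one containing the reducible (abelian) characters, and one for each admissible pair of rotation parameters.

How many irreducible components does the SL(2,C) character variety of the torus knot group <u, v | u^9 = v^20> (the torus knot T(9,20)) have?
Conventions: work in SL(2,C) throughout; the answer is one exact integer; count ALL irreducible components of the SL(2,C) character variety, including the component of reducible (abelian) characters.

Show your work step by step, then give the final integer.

For T(9,20): irreducibility forces the central element u^9 = v^20 to one of +I, -I.
This locks tr(u) to 2*cos(pi*alpha/9), alpha in 1..8, and tr(v) to 2*cos(pi*beta/20), beta in 1..19, on each component of irreducible characters.
Consistency of u^9 = (-1)^alpha I with v^20 = (-1)^beta I forces alpha = beta (mod 2).
Enumerate parity-matched pairs: 4*10 odd-odd plus 4*9 even-even gives 76.
Total: 76 irreducible-character components + 1 reducible (abelian) component = 77.

77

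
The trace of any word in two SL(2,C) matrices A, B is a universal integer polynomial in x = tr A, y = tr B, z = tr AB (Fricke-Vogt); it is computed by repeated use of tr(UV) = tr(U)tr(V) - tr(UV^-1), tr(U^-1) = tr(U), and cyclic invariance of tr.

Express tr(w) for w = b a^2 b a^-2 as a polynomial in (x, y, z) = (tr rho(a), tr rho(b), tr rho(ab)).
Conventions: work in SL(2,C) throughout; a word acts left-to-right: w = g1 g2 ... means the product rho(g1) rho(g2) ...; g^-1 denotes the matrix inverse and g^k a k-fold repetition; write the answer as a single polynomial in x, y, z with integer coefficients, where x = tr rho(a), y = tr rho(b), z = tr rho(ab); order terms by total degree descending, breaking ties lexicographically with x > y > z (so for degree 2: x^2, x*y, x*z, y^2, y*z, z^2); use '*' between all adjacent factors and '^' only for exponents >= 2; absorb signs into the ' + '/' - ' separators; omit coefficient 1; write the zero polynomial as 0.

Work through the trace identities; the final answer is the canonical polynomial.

trace(b^2 a) = trace(b) trace(a b) - trace(a) = y*z - x
trace(b^2) = trace(b) trace(b) - trace(1) = y^2 - 2
trace(b a^2 b) = trace(a) trace(b^2 a) - trace(b^2) = x*y*z - x^2 - y^2 + 2
trace(b a b a) = trace(b a) trace(b a) - trace(1) = z^2 - 2
trace(b a^2 b a) = trace(a) trace(b a b a) - trace(b a b) = x*z^2 - y*z - x
trace(a^-1 b a^2 b) = trace(b a^2 b) trace(a) - trace(b a^2 b a) = x^2*y*z - x^3 - x*y^2 - x*z^2 + y*z + 3*x
trace(b a^2 b a^-2) = trace(a^-1 b a^2 b) trace(a) - trace(a^-1 b a^2 b a) = x^3*y*z - x^4 - x^2*y^2 - x^2*z^2 + 4*x^2 + y^2 - 2

x^3*y*z - x^4 - x^2*y^2 - x^2*z^2 + 4*x^2 + y^2 - 2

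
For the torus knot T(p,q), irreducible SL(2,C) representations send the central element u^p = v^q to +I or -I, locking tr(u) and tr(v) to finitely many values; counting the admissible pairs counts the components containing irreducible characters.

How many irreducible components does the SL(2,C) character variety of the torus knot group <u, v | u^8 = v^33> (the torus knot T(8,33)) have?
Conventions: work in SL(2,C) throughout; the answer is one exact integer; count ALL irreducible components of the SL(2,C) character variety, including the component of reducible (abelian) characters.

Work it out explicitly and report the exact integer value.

In the torus knot group T(8,33), u^8 = v^33 is central, so an irreducible representation sends it to +I or -I (Schur).
This locks tr(u) to 2*cos(pi*alpha/8), alpha in 1..7, and tr(v) to 2*cos(pi*beta/33), beta in 1..32, on each component of irreducible characters.
u^8 = (-1)^alpha I and v^33 = (-1)^beta I must agree, so alpha and beta have equal parity.
Enumerate parity-matched pairs: 4*16 odd-odd plus 3*16 even-even gives 112.
That is 112 components of irreducible characters, and with the reducible (abelian) component the total is 113.

113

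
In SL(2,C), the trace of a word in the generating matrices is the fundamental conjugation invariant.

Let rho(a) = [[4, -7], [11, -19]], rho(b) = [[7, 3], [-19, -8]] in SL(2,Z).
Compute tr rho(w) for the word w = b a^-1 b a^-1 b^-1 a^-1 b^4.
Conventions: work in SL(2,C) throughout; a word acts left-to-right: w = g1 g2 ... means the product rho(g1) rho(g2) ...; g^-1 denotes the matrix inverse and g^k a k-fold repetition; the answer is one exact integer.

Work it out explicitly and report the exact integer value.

rho(b) = [[7, 3], [-19, -8]]
... * rho(a^-1) = [[-19, 7], [-11, 4]]  ->  [[-166, 61], [449, -165]]
... * rho(b) = [[7, 3], [-19, -8]]  ->  [[-2321, -986], [6278, 2667]]
... * rho(a^-1) = [[-19, 7], [-11, 4]]  ->  [[54945, -20191], [-148619, 54614]]
... * rho(b^-1) = [[-8, -3], [19, 7]]  ->  [[-823189, -306172], [2226618, 828155]]
... * rho(a^-1) = [[-19, 7], [-11, 4]]  ->  [[19008483, -6987011], [-51415447, 18898946]]
... * rho(b) = [[7, 3], [-19, -8]]  ->  [[265812590, 112921537], [-718988103, -305437909]]
... * rho(b) = [[7, 3], [-19, -8]]  ->  [[-284821073, -105934526], [770403550, 286538963]]
... * rho(b) = [[7, 3], [-19, -8]]  ->  [[19008483, -6987011], [-51415447, 18898946]]
... * rho(b) = [[7, 3], [-19, -8]]  ->  [[265812590, 112921537], [-718988103, -305437909]]
tr = 265812590 + -305437909 = -39625319

-39625319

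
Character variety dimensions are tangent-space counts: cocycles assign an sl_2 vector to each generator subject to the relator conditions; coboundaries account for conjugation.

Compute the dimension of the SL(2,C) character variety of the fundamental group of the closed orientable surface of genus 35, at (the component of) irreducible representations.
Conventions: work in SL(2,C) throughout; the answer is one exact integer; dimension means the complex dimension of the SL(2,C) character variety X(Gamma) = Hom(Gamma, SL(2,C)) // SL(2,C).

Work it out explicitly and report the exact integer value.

Gamma = pi_1(Sigma_35) = < a_1, b_1, ..., a_35, b_35 | prod [a_i, b_i] > has 2g = 70 generators and 1 relator.
Before the relator condition, cocycle space has dim 3*70 = 210.
d_2 is surjective at irreducible rho (its cokernel H^2 is dual to H^0 = 0), so dim Z^1 = 210 - 3 = 207.
Coboundaries contribute dim B^1 = 3 (injective at irreducible rho).
dim H^1 = 207 - 3 = 204 = dim X.

204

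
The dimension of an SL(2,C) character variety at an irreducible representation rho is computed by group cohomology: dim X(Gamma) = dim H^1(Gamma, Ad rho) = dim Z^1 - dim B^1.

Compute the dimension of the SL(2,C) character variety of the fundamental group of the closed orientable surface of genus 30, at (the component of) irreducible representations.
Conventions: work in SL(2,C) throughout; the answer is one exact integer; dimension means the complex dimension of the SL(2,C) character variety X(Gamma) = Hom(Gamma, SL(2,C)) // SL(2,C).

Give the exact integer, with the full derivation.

pi_1 of the closed genus-30 surface has 60 generators bound by the single product-of-commutators relator.
A cocycle assigns one sl_2 vector per generator subject to the relator condition d_2(z) = 0: dim of the unconstrained space is 3*2g = 180.
At an irreducible rho, H^2 = coker(d_2) vanishes (Poincare duality: H^2 is dual to H^0 = invariants = 0), so d_2 is surjective onto sl_2 and dim Z^1 = 180 - 3 = 177.
dim B^1 = 3 (coboundaries, injective at irreducible rho).
dim H^1 = 177 - 3 = 174 = dim X.

174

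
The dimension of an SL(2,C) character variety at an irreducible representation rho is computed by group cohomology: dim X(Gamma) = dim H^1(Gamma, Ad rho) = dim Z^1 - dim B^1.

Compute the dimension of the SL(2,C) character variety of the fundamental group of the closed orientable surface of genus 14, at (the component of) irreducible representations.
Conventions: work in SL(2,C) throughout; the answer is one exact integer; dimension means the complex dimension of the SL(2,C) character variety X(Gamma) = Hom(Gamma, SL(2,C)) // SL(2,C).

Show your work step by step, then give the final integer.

pi_1 of the closed genus-14 surface has 28 generators bound by the single product-of-commutators relator.
Before the relator condition, cocycle space has dim 3*28 = 84.
d_2 is surjective at irreducible rho (its cokernel H^2 is dual to H^0 = 0), so dim Z^1 = 84 - 3 = 81.
Coboundaries contribute dim B^1 = 3 (injective at irreducible rho).
dim H^1 = 81 - 3 = 78 = dim X.

78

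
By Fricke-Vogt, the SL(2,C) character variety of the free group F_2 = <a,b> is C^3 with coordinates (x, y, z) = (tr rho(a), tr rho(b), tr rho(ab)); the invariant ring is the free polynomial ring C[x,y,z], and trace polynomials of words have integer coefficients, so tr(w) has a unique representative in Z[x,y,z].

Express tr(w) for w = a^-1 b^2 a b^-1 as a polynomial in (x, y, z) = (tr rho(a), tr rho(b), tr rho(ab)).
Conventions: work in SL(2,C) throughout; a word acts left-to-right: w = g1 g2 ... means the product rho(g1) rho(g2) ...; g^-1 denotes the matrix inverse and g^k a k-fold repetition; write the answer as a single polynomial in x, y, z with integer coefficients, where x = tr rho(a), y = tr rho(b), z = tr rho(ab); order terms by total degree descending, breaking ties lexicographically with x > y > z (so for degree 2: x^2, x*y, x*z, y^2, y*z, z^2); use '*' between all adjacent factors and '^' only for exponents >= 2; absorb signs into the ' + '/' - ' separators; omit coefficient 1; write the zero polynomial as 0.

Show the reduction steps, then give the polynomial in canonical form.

-x*y^2*z + x^2*y + y^3 + y*z^2 - 3*y

so trace(b^2) = trace(b) trace(b) - trace(1) = y^2 - 2
so trace(a b^2) = trace(b) trace(a b) - trace(a) = y*z - x
reduce: trace(b^2 a b) = trace(b) trace(a b^2) - trace(a b) = y^2*z - x*y - z
reduce: trace(a b a b) = trace(b a) trace(b a) - trace(1)   [split at repeated b] = z^2 - 2
trace(a b a) = trace(a) trace(b a) - trace(b) = x*z - y
reduce: trace(b^2 a b a) = trace(b) trace(a b a b) - trace(a b a) = y*z^2 - x*z - y
so trace(a^-1 b^2 a b) = trace(b^2 a b) trace(a) - trace(b^2 a b a) = x*y^2*z - x^2*y - y*z^2 + y
trace(a^-1 b^2 a b^-1) = trace(a^-1 b^2 a) trace(b) - trace(a^-1 b^2 a b) = -x*y^2*z + x^2*y + y^3 + y*z^2 - 3*y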